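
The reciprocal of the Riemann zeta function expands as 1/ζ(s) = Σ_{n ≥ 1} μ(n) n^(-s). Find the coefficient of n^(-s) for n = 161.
μ(161) = 1

Factor n = 161 = 7 · 23. μ(n) = 0 if any exponent ≥ 2 (not squarefree); otherwise μ(n) = (−1)^{ω(n)} where ω(n) is the number of distinct prime factors. Applying: μ(161) = 1.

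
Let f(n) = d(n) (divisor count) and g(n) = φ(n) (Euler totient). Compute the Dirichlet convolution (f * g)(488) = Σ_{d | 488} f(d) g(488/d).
(d * φ)(488) = 930

Divisors of 488: [1, 2, 4, 8, 61, 122, 244, 488]. For each d | 488:
  d = 1: d(1) · φ(488/1) = 1 · 240 = 240
  d = 2: d(2) · φ(488/2) = 2 · 120 = 240
  d = 4: d(4) · φ(488/4) = 3 · 60 = 180
  d = 8: d(8) · φ(488/8) = 4 · 60 = 240
  d = 61: d(61) · φ(488/61) = 2 · 4 = 8
  d = 122: d(122) · φ(488/122) = 4 · 2 = 8
  d = 244: d(244) · φ(488/244) = 6 · 1 = 6
  d = 488: d(488) · φ(488/488) = 8 · 1 = 8
Summing: (d * φ)(488) = 240 + 240 + 180 + 240 + 8 + 8 + 6 + 8 = 930.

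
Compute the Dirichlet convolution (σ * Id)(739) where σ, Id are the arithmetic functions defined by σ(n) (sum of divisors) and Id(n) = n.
(σ * Id)(739) = 1479

Divisors of 739: [1, 739]. For each d | 739:
  d = 1: σ(1) · Id(739/1) = 1 · 739 = 739
  d = 739: σ(739) · Id(739/739) = 740 · 1 = 740
Summing: (σ * Id)(739) = 739 + 740 = 1479.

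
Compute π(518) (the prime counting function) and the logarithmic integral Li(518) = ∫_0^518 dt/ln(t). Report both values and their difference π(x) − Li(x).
π(518) = 97;  Li(518) ≈ 104.68;  π(x) − Li(x) ≈ -7.68.

Direct count of primes ≤ 518 gives π(518) = 97. Numerical evaluation of the logarithmic integral gives Li(518) ≈ 104.68. The difference π(x) − Li(x) ≈ -7.68 is typically negative for small/moderate x (Li(x) overestimates), though Littlewood's theorem shows this sign changes infinitely often.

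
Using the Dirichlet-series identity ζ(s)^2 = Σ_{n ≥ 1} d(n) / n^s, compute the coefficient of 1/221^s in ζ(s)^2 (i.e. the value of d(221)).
d(221) = 4

ζ(s)^2 = (Σ 1/m^s)(Σ 1/k^s). The coefficient of 1/n^s in the product is the number of ordered pairs (m, k) with mk = n, which equals d(n). For n = 221, divisors are [1, 13, 17, 221], so d(221) = 4.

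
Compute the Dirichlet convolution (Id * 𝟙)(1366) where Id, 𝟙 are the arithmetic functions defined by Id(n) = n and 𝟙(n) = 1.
(Id * 𝟙)(1366) = 2052

Divisors of 1366: [1, 2, 683, 1366]. For each d | 1366:
  d = 1: Id(1) · 𝟙(1366/1) = 1 · 1 = 1
  d = 2: Id(2) · 𝟙(1366/2) = 2 · 1 = 2
  d = 683: Id(683) · 𝟙(1366/683) = 683 · 1 = 683
  d = 1366: Id(1366) · 𝟙(1366/1366) = 1366 · 1 = 1366
Summing: (Id * 𝟙)(1366) = 1 + 2 + 683 + 1366 = 2052.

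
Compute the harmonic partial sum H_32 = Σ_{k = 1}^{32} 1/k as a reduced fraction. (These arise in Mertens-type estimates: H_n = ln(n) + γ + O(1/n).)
H_32 = 586061125622639/144403552893600

Direct summation: H_32 = 1 + 1/2 + ... + 1/32. The least common denominator is lcm(1, ..., 32) = 144403552893600; over this denominator the numerator is 144403552893600 + 72201776446800 + 48134517631200 + 36100888223400 + 28880710578720 + 24067258815600 + 20629078984800 + 18050444111700 + 16044839210400 + 14440355289360 + 13127595717600 + 12033629407800 + 11107965607200 + 10314539492400 + 9626903526240 + 9025222055850 + 8494326640800 + 8022419605200 + 7600186994400 + 7220177644680 + 6876359661600 + 6563797858800 + 6278415343200 + 6016814703900 + 5776142115744 + 5553982803600 + 5348279736800 + 5157269746200 + 4979432858400 + 4813451763120 + 4658179125600 + 4512611027925 = 586061125622639, so H_32 = 586061125622639/144403552893600 (already in lowest terms) ≈ 4.05850. (The PNT-adjacent estimate ln(32) + γ ≈ 4.04295 matches within O(1/n).)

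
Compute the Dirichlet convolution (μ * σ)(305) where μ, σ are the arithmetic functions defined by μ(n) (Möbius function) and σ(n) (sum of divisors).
(μ * σ)(305) = 305

Divisors of 305: [1, 5, 61, 305]. For each d | 305:
  d = 1: μ(1) · σ(305/1) = 1 · 372 = 372
  d = 5: μ(5) · σ(305/5) = -1 · 62 = -62
  d = 61: μ(61) · σ(305/61) = -1 · 6 = -6
  d = 305: μ(305) · σ(305/305) = 1 · 1 = 1
Summing: (μ * σ)(305) = 372 + -62 + -6 + 1 = 305.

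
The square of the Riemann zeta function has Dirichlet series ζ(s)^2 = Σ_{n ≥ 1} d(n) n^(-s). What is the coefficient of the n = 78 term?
d(78) = 8

ζ(s)^2 = (Σ 1/m^s)(Σ 1/k^s). The coefficient of 1/n^s in the product is the number of ordered pairs (m, k) with mk = n, which equals d(n). For n = 78, divisors are [1, 2, 3, 6, 13, 26, 39, 78], so d(78) = 8.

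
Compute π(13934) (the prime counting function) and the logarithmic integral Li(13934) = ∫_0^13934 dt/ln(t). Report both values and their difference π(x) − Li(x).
π(13934) = 1648;  Li(13934) ≈ 1665.34;  π(x) − Li(x) ≈ -17.34.

Direct count of primes ≤ 13934 gives π(13934) = 1648. Numerical evaluation of the logarithmic integral gives Li(13934) ≈ 1665.34. The difference π(x) − Li(x) ≈ -17.34 is typically negative for small/moderate x (Li(x) overestimates), though Littlewood's theorem shows this sign changes infinitely often.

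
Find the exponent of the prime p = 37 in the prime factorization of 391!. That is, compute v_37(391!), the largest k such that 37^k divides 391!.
v_37(391!) = 10

Legendre's formula: v_p(n!) = Σ_{k ≥ 1} ⌊n / p^k⌋. For p = 37, n = 391, the terms are:
  ⌊391/37^1⌋ = ⌊391/37⌋ = 10
(the next term ⌊391/37^2⌋ = 0, terminating the sum). Summing: v_37(391!) = 10 = 10.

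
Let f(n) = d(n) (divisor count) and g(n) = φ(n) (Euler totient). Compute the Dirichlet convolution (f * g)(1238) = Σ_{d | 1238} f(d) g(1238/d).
(d * φ)(1238) = 1860

Divisors of 1238: [1, 2, 619, 1238]. For each d | 1238:
  d = 1: d(1) · φ(1238/1) = 1 · 618 = 618
  d = 2: d(2) · φ(1238/2) = 2 · 618 = 1236
  d = 619: d(619) · φ(1238/619) = 2 · 1 = 2
  d = 1238: d(1238) · φ(1238/1238) = 4 · 1 = 4
Summing: (d * φ)(1238) = 618 + 1236 + 2 + 4 = 1860.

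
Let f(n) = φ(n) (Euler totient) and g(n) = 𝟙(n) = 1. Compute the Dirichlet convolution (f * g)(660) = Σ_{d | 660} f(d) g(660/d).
(φ * 𝟙)(660) = 660

Divisors of 660: [1, 2, 3, 4, 5, 6, 10, 11, 12, 15, 20, 22, 30, 33, 44, 55, 60, 66, 110, 132, 165, 220, 330, 660]. For each d | 660:
  d = 1: φ(1) · 𝟙(660/1) = 1 · 1 = 1
  d = 2: φ(2) · 𝟙(660/2) = 1 · 1 = 1
  d = 3: φ(3) · 𝟙(660/3) = 2 · 1 = 2
  d = 4: φ(4) · 𝟙(660/4) = 2 · 1 = 2
  d = 5: φ(5) · 𝟙(660/5) = 4 · 1 = 4
  d = 6: φ(6) · 𝟙(660/6) = 2 · 1 = 2
  d = 10: φ(10) · 𝟙(660/10) = 4 · 1 = 4
  d = 11: φ(11) · 𝟙(660/11) = 10 · 1 = 10
  d = 12: φ(12) · 𝟙(660/12) = 4 · 1 = 4
  d = 15: φ(15) · 𝟙(660/15) = 8 · 1 = 8
  d = 20: φ(20) · 𝟙(660/20) = 8 · 1 = 8
  d = 22: φ(22) · 𝟙(660/22) = 10 · 1 = 10
  d = 30: φ(30) · 𝟙(660/30) = 8 · 1 = 8
  d = 33: φ(33) · 𝟙(660/33) = 20 · 1 = 20
  d = 44: φ(44) · 𝟙(660/44) = 20 · 1 = 20
  d = 55: φ(55) · 𝟙(660/55) = 40 · 1 = 40
  d = 60: φ(60) · 𝟙(660/60) = 16 · 1 = 16
  d = 66: φ(66) · 𝟙(660/66) = 20 · 1 = 20
  d = 110: φ(110) · 𝟙(660/110) = 40 · 1 = 40
  d = 132: φ(132) · 𝟙(660/132) = 40 · 1 = 40
  d = 165: φ(165) · 𝟙(660/165) = 80 · 1 = 80
  d = 220: φ(220) · 𝟙(660/220) = 80 · 1 = 80
  d = 330: φ(330) · 𝟙(660/330) = 80 · 1 = 80
  d = 660: φ(660) · 𝟙(660/660) = 160 · 1 = 160
Summing: (φ * 𝟙)(660) = 1 + 1 + 2 + 2 + 4 + 2 + 4 + 10 + 4 + 8 + 8 + 10 + 8 + 20 + 20 + 40 + 16 + 20 + 40 + 40 + 80 + 80 + 80 + 160 = 660.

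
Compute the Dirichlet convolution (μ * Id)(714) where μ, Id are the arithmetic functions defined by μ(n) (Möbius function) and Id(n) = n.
(μ * Id)(714) = 192

Divisors of 714: [1, 2, 3, 6, 7, 14, 17, 21, 34, 42, 51, 102, 119, 238, 357, 714]. For each d | 714:
  d = 1: μ(1) · Id(714/1) = 1 · 714 = 714
  d = 2: μ(2) · Id(714/2) = -1 · 357 = -357
  d = 3: μ(3) · Id(714/3) = -1 · 238 = -238
  d = 6: μ(6) · Id(714/6) = 1 · 119 = 119
  d = 7: μ(7) · Id(714/7) = -1 · 102 = -102
  d = 14: μ(14) · Id(714/14) = 1 · 51 = 51
  d = 17: μ(17) · Id(714/17) = -1 · 42 = -42
  d = 21: μ(21) · Id(714/21) = 1 · 34 = 34
  d = 34: μ(34) · Id(714/34) = 1 · 21 = 21
  d = 42: μ(42) · Id(714/42) = -1 · 17 = -17
  d = 51: μ(51) · Id(714/51) = 1 · 14 = 14
  d = 102: μ(102) · Id(714/102) = -1 · 7 = -7
  d = 119: μ(119) · Id(714/119) = 1 · 6 = 6
  d = 238: μ(238) · Id(714/238) = -1 · 3 = -3
  d = 357: μ(357) · Id(714/357) = -1 · 2 = -2
  d = 714: μ(714) · Id(714/714) = 1 · 1 = 1
Summing: (μ * Id)(714) = 714 + -357 + -238 + 119 + -102 + 51 + -42 + 34 + 21 + -17 + 14 + -7 + 6 + -3 + -2 + 1 = 192.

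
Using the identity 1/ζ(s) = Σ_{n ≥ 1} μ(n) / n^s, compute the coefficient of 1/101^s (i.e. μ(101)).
μ(101) = -1

Factor n = 101 = 101. μ(n) = 0 if any exponent ≥ 2 (not squarefree); otherwise μ(n) = (−1)^{ω(n)} where ω(n) is the number of distinct prime factors. Applying: μ(101) = -1.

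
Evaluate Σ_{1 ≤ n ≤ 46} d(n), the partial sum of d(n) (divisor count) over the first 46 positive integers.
Σ_{n ≤ 46} d(n) = 186

Compute d(n) for each 1 ≤ n ≤ 46: d(1) = 1, d(2) = 2, d(3) = 2, d(4) = 3, d(5) = 2, d(6) = 4, d(7) = 2, d(8) = 4, d(9) = 3, d(10) = 4, d(11) = 2, d(12) = 6, d(13) = 2, d(14) = 4, d(15) = 4, d(16) = 5, d(17) = 2, d(18) = 6, d(19) = 2, d(20) = 6, d(21) = 4, d(22) = 4, d(23) = 2, d(24) = 8, d(25) = 3, d(26) = 4, d(27) = 4, d(28) = 6, d(29) = 2, d(30) = 8, d(31) = 2, d(32) = 6, d(33) = 4, d(34) = 4, d(35) = 4, d(36) = 9, d(37) = 2, d(38) = 4, d(39) = 4, d(40) = 8, d(41) = 2, d(42) = 8, d(43) = 2, d(44) = 6, d(45) = 6, d(46) = 4. Summing all 46 values: 186. (Dirichlet's divisor formula: Σ_{n ≤ x} d(n) = x ln(x) + (2γ − 1) x + O(√x). For x = 46, the asymptotic estimate is ≈ 183.22.)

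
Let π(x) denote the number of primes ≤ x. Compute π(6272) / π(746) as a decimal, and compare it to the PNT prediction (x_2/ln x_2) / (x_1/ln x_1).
π(6272)/π(746) = 816/132 ≈ 6.1818;  PNT prediction ≈ 6.3603.

π(746) = 132 and π(6272) = 816, so π(6272)/π(746) ≈ 6.1818. The PNT-predicted ratio is (6272/ln(6272)) / (746/ln(746)) ≈ 6.3603. The two agree to within a few percent, as expected.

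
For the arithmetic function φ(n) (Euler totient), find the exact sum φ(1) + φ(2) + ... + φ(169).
Σ_{n ≤ 169} φ(n) = 8766

Compute φ(n) for each 1 ≤ n ≤ 169: φ(1) = 1, φ(2) = 1, φ(3) = 2, φ(4) = 2, φ(5) = 4, φ(6) = 2, φ(7) = 6, φ(8) = 4, φ(9) = 6, φ(10) = 4, φ(11) = 10, φ(12) = 4, φ(13) = 12, φ(14) = 6, φ(15) = 8, φ(16) = 8, φ(17) = 16, φ(18) = 6, φ(19) = 18, φ(20) = 8, φ(21) = 12, φ(22) = 10, φ(23) = 22, φ(24) = 8, φ(25) = 20, φ(26) = 12, φ(27) = 18, φ(28) = 12, φ(29) = 28, φ(30) = 8, φ(31) = 30, φ(32) = 16, φ(33) = 20, φ(34) = 16, φ(35) = 24, φ(36) = 12, φ(37) = 36, φ(38) = 18, φ(39) = 24, φ(40) = 16, φ(41) = 40, φ(42) = 12, φ(43) = 42, φ(44) = 20, φ(45) = 24, φ(46) = 22, φ(47) = 46, φ(48) = 16, φ(49) = 42, φ(50) = 20, φ(51) = 32, φ(52) = 24, φ(53) = 52, φ(54) = 18, φ(55) = 40, φ(56) = 24, φ(57) = 36, φ(58) = 28, φ(59) = 58, φ(60) = 16, φ(61) = 60, φ(62) = 30, φ(63) = 36, φ(64) = 32, φ(65) = 48, φ(66) = 20, φ(67) = 66, φ(68) = 32, φ(69) = 44, φ(70) = 24, φ(71) = 70, φ(72) = 24, φ(73) = 72, φ(74) = 36, φ(75) = 40, φ(76) = 36, φ(77) = 60, φ(78) = 24, φ(79) = 78, φ(80) = 32, φ(81) = 54, φ(82) = 40, φ(83) = 82, φ(84) = 24, φ(85) = 64, φ(86) = 42, φ(87) = 56, φ(88) = 40, φ(89) = 88, φ(90) = 24, φ(91) = 72, φ(92) = 44, φ(93) = 60, φ(94) = 46, φ(95) = 72, φ(96) = 32, φ(97) = 96, φ(98) = 42, φ(99) = 60, φ(100) = 40, φ(101) = 100, φ(102) = 32, φ(103) = 102, φ(104) = 48, φ(105) = 48, φ(106) = 52, φ(107) = 106, φ(108) = 36, φ(109) = 108, φ(110) = 40, φ(111) = 72, φ(112) = 48, φ(113) = 112, φ(114) = 36, φ(115) = 88, φ(116) = 56, φ(117) = 72, φ(118) = 58, φ(119) = 96, φ(120) = 32, φ(121) = 110, φ(122) = 60, φ(123) = 80, φ(124) = 60, φ(125) = 100, φ(126) = 36, φ(127) = 126, φ(128) = 64, φ(129) = 84, φ(130) = 48, φ(131) = 130, φ(132) = 40, φ(133) = 108, φ(134) = 66, φ(135) = 72, φ(136) = 64, φ(137) = 136, φ(138) = 44, φ(139) = 138, φ(140) = 48, φ(141) = 92, φ(142) = 70, φ(143) = 120, φ(144) = 48, φ(145) = 112, φ(146) = 72, φ(147) = 84, φ(148) = 72, φ(149) = 148, φ(150) = 40, φ(151) = 150, φ(152) = 72, φ(153) = 96, φ(154) = 60, φ(155) = 120, φ(156) = 48, φ(157) = 156, φ(158) = 78, φ(159) = 104, φ(160) = 64, φ(161) = 132, φ(162) = 54, φ(163) = 162, φ(164) = 80, φ(165) = 80, φ(166) = 82, φ(167) = 166, φ(168) = 48, φ(169) = 156. Summing all 169 values: 8766. (Average order: Σ_{n ≤ x} φ(n) ~ (3/π²) x². For x = 169, (3/π²)·169² ≈ 8681.50.)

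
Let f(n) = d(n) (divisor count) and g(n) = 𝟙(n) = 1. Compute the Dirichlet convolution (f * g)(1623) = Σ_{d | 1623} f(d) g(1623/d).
(d * 𝟙)(1623) = 9

Divisors of 1623: [1, 3, 541, 1623]. For each d | 1623:
  d = 1: d(1) · 𝟙(1623/1) = 1 · 1 = 1
  d = 3: d(3) · 𝟙(1623/3) = 2 · 1 = 2
  d = 541: d(541) · 𝟙(1623/541) = 2 · 1 = 2
  d = 1623: d(1623) · 𝟙(1623/1623) = 4 · 1 = 4
Summing: (d * 𝟙)(1623) = 1 + 2 + 2 + 4 = 9.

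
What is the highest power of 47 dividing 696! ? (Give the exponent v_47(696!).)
v_47(696!) = 14

Legendre's formula: v_p(n!) = Σ_{k ≥ 1} ⌊n / p^k⌋. For p = 47, n = 696, the terms are:
  ⌊696/47^1⌋ = ⌊696/47⌋ = 14
(the next term ⌊696/47^2⌋ = 0, terminating the sum). Summing: v_47(696!) = 14 = 14.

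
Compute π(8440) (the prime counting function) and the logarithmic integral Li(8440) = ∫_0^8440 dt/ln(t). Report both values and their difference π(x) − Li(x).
π(8440) = 1055;  Li(8440) ≈ 1075.23;  π(x) − Li(x) ≈ -20.23.

Direct count of primes ≤ 8440 gives π(8440) = 1055. Numerical evaluation of the logarithmic integral gives Li(8440) ≈ 1075.23. The difference π(x) − Li(x) ≈ -20.23 is typically negative for small/moderate x (Li(x) overestimates), though Littlewood's theorem shows this sign changes infinitely often.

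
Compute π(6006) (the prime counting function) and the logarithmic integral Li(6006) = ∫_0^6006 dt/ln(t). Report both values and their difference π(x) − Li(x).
π(6006) = 783;  Li(6006) ≈ 801.10;  π(x) − Li(x) ≈ -18.10.

Direct count of primes ≤ 6006 gives π(6006) = 783. Numerical evaluation of the logarithmic integral gives Li(6006) ≈ 801.10. The difference π(x) − Li(x) ≈ -18.10 is typically negative for small/moderate x (Li(x) overestimates), though Littlewood's theorem shows this sign changes infinitely often.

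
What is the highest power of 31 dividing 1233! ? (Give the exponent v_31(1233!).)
v_31(1233!) = 40

Legendre's formula: v_p(n!) = Σ_{k ≥ 1} ⌊n / p^k⌋. For p = 31, n = 1233, the terms are:
  ⌊1233/31^1⌋ = ⌊1233/31⌋ = 39
  ⌊1233/31^2⌋ = ⌊1233/961⌋ = 1
(the next term ⌊1233/31^3⌋ = 0, terminating the sum). Summing: v_31(1233!) = 39 + 1 = 40.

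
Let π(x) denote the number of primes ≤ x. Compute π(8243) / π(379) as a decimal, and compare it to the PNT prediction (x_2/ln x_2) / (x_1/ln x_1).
π(8243)/π(379) = 1035/75 ≈ 13.8000;  PNT prediction ≈ 14.3214.

π(379) = 75 and π(8243) = 1035, so π(8243)/π(379) ≈ 13.8000. The PNT-predicted ratio is (8243/ln(8243)) / (379/ln(379)) ≈ 14.3214. The two agree to within a few percent, as expected.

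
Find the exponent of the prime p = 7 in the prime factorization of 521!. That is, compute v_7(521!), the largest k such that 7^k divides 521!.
v_7(521!) = 85

Legendre's formula: v_p(n!) = Σ_{k ≥ 1} ⌊n / p^k⌋. For p = 7, n = 521, the terms are:
  ⌊521/7^1⌋ = ⌊521/7⌋ = 74
  ⌊521/7^2⌋ = ⌊521/49⌋ = 10
  ⌊521/7^3⌋ = ⌊521/343⌋ = 1
(the next term ⌊521/7^4⌋ = 0, terminating the sum). Summing: v_7(521!) = 74 + 10 + 1 = 85.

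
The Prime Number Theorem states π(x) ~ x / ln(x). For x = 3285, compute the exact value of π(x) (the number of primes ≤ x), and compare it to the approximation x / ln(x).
π(3285) = 462;  x/ln(x) ≈ 405.70;  relative error ≈ 12.19%.

Directly count primes up to 3285: π(3285) = 462. The PNT approximation gives 3285/ln(3285) ≈ 3285/8.09712 ≈ 405.70. Relative error (π(x) − x/ln(x)) / π(x) ≈ 12.19%; the approximation is known to undercount slightly (Li(x) is a better estimate).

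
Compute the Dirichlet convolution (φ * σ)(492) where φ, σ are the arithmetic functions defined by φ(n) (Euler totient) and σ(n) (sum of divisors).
(φ * σ)(492) = 5904

Divisors of 492: [1, 2, 3, 4, 6, 12, 41, 82, 123, 164, 246, 492]. For each d | 492:
  d = 1: φ(1) · σ(492/1) = 1 · 1176 = 1176
  d = 2: φ(2) · σ(492/2) = 1 · 504 = 504
  d = 3: φ(3) · σ(492/3) = 2 · 294 = 588
  d = 4: φ(4) · σ(492/4) = 2 · 168 = 336
  d = 6: φ(6) · σ(492/6) = 2 · 126 = 252
  d = 12: φ(12) · σ(492/12) = 4 · 42 = 168
  d = 41: φ(41) · σ(492/41) = 40 · 28 = 1120
  d = 82: φ(82) · σ(492/82) = 40 · 12 = 480
  d = 123: φ(123) · σ(492/123) = 80 · 7 = 560
  d = 164: φ(164) · σ(492/164) = 80 · 4 = 320
  d = 246: φ(246) · σ(492/246) = 80 · 3 = 240
  d = 492: φ(492) · σ(492/492) = 160 · 1 = 160
Summing: (φ * σ)(492) = 1176 + 504 + 588 + 336 + 252 + 168 + 1120 + 480 + 560 + 320 + 240 + 160 = 5904.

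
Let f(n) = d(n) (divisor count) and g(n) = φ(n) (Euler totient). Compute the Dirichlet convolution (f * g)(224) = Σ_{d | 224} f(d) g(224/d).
(d * φ)(224) = 504

Divisors of 224: [1, 2, 4, 7, 8, 14, 16, 28, 32, 56, 112, 224]. For each d | 224:
  d = 1: d(1) · φ(224/1) = 1 · 96 = 96
  d = 2: d(2) · φ(224/2) = 2 · 48 = 96
  d = 4: d(4) · φ(224/4) = 3 · 24 = 72
  d = 7: d(7) · φ(224/7) = 2 · 16 = 32
  d = 8: d(8) · φ(224/8) = 4 · 12 = 48
  d = 14: d(14) · φ(224/14) = 4 · 8 = 32
  d = 16: d(16) · φ(224/16) = 5 · 6 = 30
  d = 28: d(28) · φ(224/28) = 6 · 4 = 24
  d = 32: d(32) · φ(224/32) = 6 · 6 = 36
  d = 56: d(56) · φ(224/56) = 8 · 2 = 16
  d = 112: d(112) · φ(224/112) = 10 · 1 = 10
  d = 224: d(224) · φ(224/224) = 12 · 1 = 12
Summing: (d * φ)(224) = 96 + 96 + 72 + 32 + 48 + 32 + 30 + 24 + 36 + 16 + 10 + 12 = 504.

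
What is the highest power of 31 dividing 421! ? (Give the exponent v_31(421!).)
v_31(421!) = 13

Legendre's formula: v_p(n!) = Σ_{k ≥ 1} ⌊n / p^k⌋. For p = 31, n = 421, the terms are:
  ⌊421/31^1⌋ = ⌊421/31⌋ = 13
(the next term ⌊421/31^2⌋ = 0, terminating the sum). Summing: v_31(421!) = 13 = 13.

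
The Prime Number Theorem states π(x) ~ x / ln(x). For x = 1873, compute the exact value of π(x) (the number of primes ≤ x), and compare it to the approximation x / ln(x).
π(1873) = 287;  x/ln(x) ≈ 248.56;  relative error ≈ 13.39%.

Directly count primes up to 1873: π(1873) = 287. The PNT approximation gives 1873/ln(1873) ≈ 1873/7.53530 ≈ 248.56. Relative error (π(x) − x/ln(x)) / π(x) ≈ 13.39%; the approximation is known to undercount slightly (Li(x) is a better estimate).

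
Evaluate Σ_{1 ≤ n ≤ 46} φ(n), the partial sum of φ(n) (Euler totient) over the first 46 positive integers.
Σ_{n ≤ 46} φ(n) = 650

Compute φ(n) for each 1 ≤ n ≤ 46: φ(1) = 1, φ(2) = 1, φ(3) = 2, φ(4) = 2, φ(5) = 4, φ(6) = 2, φ(7) = 6, φ(8) = 4, φ(9) = 6, φ(10) = 4, φ(11) = 10, φ(12) = 4, φ(13) = 12, φ(14) = 6, φ(15) = 8, φ(16) = 8, φ(17) = 16, φ(18) = 6, φ(19) = 18, φ(20) = 8, φ(21) = 12, φ(22) = 10, φ(23) = 22, φ(24) = 8, φ(25) = 20, φ(26) = 12, φ(27) = 18, φ(28) = 12, φ(29) = 28, φ(30) = 8, φ(31) = 30, φ(32) = 16, φ(33) = 20, φ(34) = 16, φ(35) = 24, φ(36) = 12, φ(37) = 36, φ(38) = 18, φ(39) = 24, φ(40) = 16, φ(41) = 40, φ(42) = 12, φ(43) = 42, φ(44) = 20, φ(45) = 24, φ(46) = 22. Summing all 46 values: 650. (Average order: Σ_{n ≤ x} φ(n) ~ (3/π²) x². For x = 46, (3/π²)·46² ≈ 643.19.)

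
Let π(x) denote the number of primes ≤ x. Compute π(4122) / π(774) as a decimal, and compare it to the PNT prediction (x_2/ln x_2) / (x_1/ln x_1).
π(4122)/π(774) = 566/137 ≈ 4.1314;  PNT prediction ≈ 4.2555.

π(774) = 137 and π(4122) = 566, so π(4122)/π(774) ≈ 4.1314. The PNT-predicted ratio is (4122/ln(4122)) / (774/ln(774)) ≈ 4.2555. The two agree to within a few percent, as expected.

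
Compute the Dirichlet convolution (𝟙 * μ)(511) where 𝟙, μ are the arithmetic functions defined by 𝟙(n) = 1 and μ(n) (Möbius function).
(𝟙 * μ)(511) = 0

Divisors of 511: [1, 7, 73, 511]. For each d | 511:
  d = 1: 𝟙(1) · μ(511/1) = 1 · 1 = 1
  d = 7: 𝟙(7) · μ(511/7) = 1 · -1 = -1
  d = 73: 𝟙(73) · μ(511/73) = 1 · -1 = -1
  d = 511: 𝟙(511) · μ(511/511) = 1 · 1 = 1
Summing: (𝟙 * μ)(511) = 1 + -1 + -1 + 1 = 0.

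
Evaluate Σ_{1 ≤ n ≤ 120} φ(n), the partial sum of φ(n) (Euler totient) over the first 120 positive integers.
Σ_{n ≤ 120} φ(n) = 4386

Compute φ(n) for each 1 ≤ n ≤ 120: φ(1) = 1, φ(2) = 1, φ(3) = 2, φ(4) = 2, φ(5) = 4, φ(6) = 2, φ(7) = 6, φ(8) = 4, φ(9) = 6, φ(10) = 4, φ(11) = 10, φ(12) = 4, φ(13) = 12, φ(14) = 6, φ(15) = 8, φ(16) = 8, φ(17) = 16, φ(18) = 6, φ(19) = 18, φ(20) = 8, φ(21) = 12, φ(22) = 10, φ(23) = 22, φ(24) = 8, φ(25) = 20, φ(26) = 12, φ(27) = 18, φ(28) = 12, φ(29) = 28, φ(30) = 8, φ(31) = 30, φ(32) = 16, φ(33) = 20, φ(34) = 16, φ(35) = 24, φ(36) = 12, φ(37) = 36, φ(38) = 18, φ(39) = 24, φ(40) = 16, φ(41) = 40, φ(42) = 12, φ(43) = 42, φ(44) = 20, φ(45) = 24, φ(46) = 22, φ(47) = 46, φ(48) = 16, φ(49) = 42, φ(50) = 20, φ(51) = 32, φ(52) = 24, φ(53) = 52, φ(54) = 18, φ(55) = 40, φ(56) = 24, φ(57) = 36, φ(58) = 28, φ(59) = 58, φ(60) = 16, φ(61) = 60, φ(62) = 30, φ(63) = 36, φ(64) = 32, φ(65) = 48, φ(66) = 20, φ(67) = 66, φ(68) = 32, φ(69) = 44, φ(70) = 24, φ(71) = 70, φ(72) = 24, φ(73) = 72, φ(74) = 36, φ(75) = 40, φ(76) = 36, φ(77) = 60, φ(78) = 24, φ(79) = 78, φ(80) = 32, φ(81) = 54, φ(82) = 40, φ(83) = 82, φ(84) = 24, φ(85) = 64, φ(86) = 42, φ(87) = 56, φ(88) = 40, φ(89) = 88, φ(90) = 24, φ(91) = 72, φ(92) = 44, φ(93) = 60, φ(94) = 46, φ(95) = 72, φ(96) = 32, φ(97) = 96, φ(98) = 42, φ(99) = 60, φ(100) = 40, φ(101) = 100, φ(102) = 32, φ(103) = 102, φ(104) = 48, φ(105) = 48, φ(106) = 52, φ(107) = 106, φ(108) = 36, φ(109) = 108, φ(110) = 40, φ(111) = 72, φ(112) = 48, φ(113) = 112, φ(114) = 36, φ(115) = 88, φ(116) = 56, φ(117) = 72, φ(118) = 58, φ(119) = 96, φ(120) = 32. Summing all 120 values: 4386. (Average order: Σ_{n ≤ x} φ(n) ~ (3/π²) x². For x = 120, (3/π²)·120² ≈ 4377.08.)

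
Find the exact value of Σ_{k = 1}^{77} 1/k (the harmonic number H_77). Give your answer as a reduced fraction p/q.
H_77 = 61303359776139104182852056677903/12441066073952429195098876987200

Direct summation: H_77 = 1 + 1/2 + ... + 1/77. The least common denominator is lcm(1, ..., 77) = 410555180440430163438262940577600; over this denominator the numerator is 410555180440430163438262940577600 + 205277590220215081719131470288800 + 136851726813476721146087646859200 + 102638795110107540859565735144400 + 82111036088086032687652588115520 + 68425863406738360573043823429600 + 58650740062918594776894705796800 + 51319397555053770429782867572200 + 45617242271158907048695882286400 + 41055518044043016343826294057760 + 37323198221857287585296630961600 + 34212931703369180286521911714800 + 31581167726186935649097149275200 + 29325370031459297388447352898400 + 27370345362695344229217529371840 + 25659698777526885214891433786100 + 24150304731790009614015467092800 + 22808621135579453524347941143200 + 21608167391601587549382260030400 + 20527759022021508171913147028880 + 19550246687639531592298235265600 + 18661599110928643792648315480800 + 17850225236540441888620127851200 + 17106465851684590143260955857400 + 16422207217617206537530517623104 + 15790583863093467824548574637600 + 15205747423719635682898627428800 + 14662685015729648694223676449200 + 14157075187601040118560791054400 + 13685172681347672114608764685920 + 13243715498078392368976223889600 + 12829849388763442607445716893050 + 12441066073952429195098876987200 + 12075152365895004807007733546400 + 11730148012583718955378941159360 + 11404310567789726762173970571600 + 11096085957849463876709809204800 + 10804083695800793774691130015200 + 10527055908728978549699049758400 + 10263879511010754085956573514440 + 10013540986351955205811291233600 + 9775123343819765796149117632800 + 9547794893963492172982859083200 + 9330799555464321896324157740400 + 9123448454231781409739176457280 + 8925112618270220944310063925600 + 8735216605115535392303466820800 + 8553232925842295071630477928700 + 8378677151845513539556386542400 + 8211103608808603268765258811552 + 8050101577263336538005155697600 + 7895291931546733912274287318800 + 7746324159253399310155904539200 + 7602873711859817841449313714400 + 7464639644371457517059326192320 + 7331342507864824347111838224600 + 7202722463867195849794086676800 + 7078537593800520059280395527200 + 6958562380346273956580727806400 + 6842586340673836057304382342960 + 6730412794105412515381359681600 + 6621857749039196184488111944800 + 6516748895879843864099411755200 + 6414924694381721303722858446525 + 6316233545237387129819429855040 + 6220533036976214597549438493600 + 6127689260304927812511387172800 + 6037576182947502403503866773200 + 5950075078846813962873375950400 + 5865074006291859477689470579680 + 5782467330146903710398069585600 + 5702155283894863381086985285800 + 5624043567677125526551547131200 + 5548042978924731938354904602400 + 5474069072539068845843505874368 + 5402041847900396887345565007600 + 5331885460265326797899518708800 = 2023010872612590438034117870370799, so H_77 = 2023010872612590438034117870370799/410555180440430163438262940577600; reducing by gcd(2023010872612590438034117870370799, 410555180440430163438262940577600) = 33 gives 61303359776139104182852056677903/12441066073952429195098876987200 ≈ 4.92750. (The PNT-adjacent estimate ln(77) + γ ≈ 4.92102 matches within O(1/n).)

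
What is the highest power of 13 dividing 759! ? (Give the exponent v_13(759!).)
v_13(759!) = 62

Legendre's formula: v_p(n!) = Σ_{k ≥ 1} ⌊n / p^k⌋. For p = 13, n = 759, the terms are:
  ⌊759/13^1⌋ = ⌊759/13⌋ = 58
  ⌊759/13^2⌋ = ⌊759/169⌋ = 4
(the next term ⌊759/13^3⌋ = 0, terminating the sum). Summing: v_13(759!) = 58 + 4 = 62.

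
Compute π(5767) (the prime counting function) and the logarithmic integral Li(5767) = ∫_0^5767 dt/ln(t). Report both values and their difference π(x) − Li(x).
π(5767) = 757;  Li(5767) ≈ 773.57;  π(x) − Li(x) ≈ -16.57.

Direct count of primes ≤ 5767 gives π(5767) = 757. Numerical evaluation of the logarithmic integral gives Li(5767) ≈ 773.57. The difference π(x) − Li(x) ≈ -16.57 is typically negative for small/moderate x (Li(x) overestimates), though Littlewood's theorem shows this sign changes infinitely often.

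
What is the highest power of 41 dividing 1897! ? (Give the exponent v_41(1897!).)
v_41(1897!) = 47

Legendre's formula: v_p(n!) = Σ_{k ≥ 1} ⌊n / p^k⌋. For p = 41, n = 1897, the terms are:
  ⌊1897/41^1⌋ = ⌊1897/41⌋ = 46
  ⌊1897/41^2⌋ = ⌊1897/1681⌋ = 1
(the next term ⌊1897/41^3⌋ = 0, terminating the sum). Summing: v_41(1897!) = 46 + 1 = 47.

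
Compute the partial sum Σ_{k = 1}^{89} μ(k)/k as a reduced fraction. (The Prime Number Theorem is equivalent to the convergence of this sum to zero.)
Σ μ(k)/k = -34833113669423893495541895404789/23768741896345550770650537601358310

Values of μ(k) for 1 ≤ k ≤ 89: μ(1) = 1, μ(2) = -1, μ(3) = -1, μ(5) = -1, μ(6) = 1, μ(7) = -1, μ(10) = 1, μ(11) = -1, μ(13) = -1, μ(14) = 1, μ(15) = 1, μ(17) = -1, μ(19) = -1, μ(21) = 1, μ(22) = 1, μ(23) = -1, μ(26) = 1, μ(29) = -1, μ(30) = -1, μ(31) = -1, μ(33) = 1, μ(34) = 1, μ(35) = 1, μ(37) = -1, μ(38) = 1, μ(39) = 1, μ(41) = -1, μ(42) = -1, μ(43) = -1, μ(46) = 1, μ(47) = -1, μ(51) = 1, μ(53) = -1, μ(55) = 1, μ(57) = 1, μ(58) = 1, μ(59) = -1, μ(61) = -1, μ(62) = 1, μ(65) = 1, μ(66) = -1, μ(67) = -1, μ(69) = 1, μ(70) = -1, μ(71) = -1, μ(73) = -1, μ(74) = 1, μ(77) = 1, μ(78) = -1, μ(79) = -1, μ(82) = 1, μ(83) = -1, μ(85) = 1, μ(86) = 1, μ(87) = 1, μ(89) = -1, with μ = 0 on non-squarefree integers. Summing μ(k)/k for k where μ(k) ≠ 0 gives -34833113669423893495541895404789/23768741896345550770650537601358310 ≈ -0.0015. (PNT ⟺ this sum → 0 as n → ∞.)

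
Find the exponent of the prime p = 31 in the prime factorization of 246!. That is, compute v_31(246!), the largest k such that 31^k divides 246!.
v_31(246!) = 7

Legendre's formula: v_p(n!) = Σ_{k ≥ 1} ⌊n / p^k⌋. For p = 31, n = 246, the terms are:
  ⌊246/31^1⌋ = ⌊246/31⌋ = 7
(the next term ⌊246/31^2⌋ = 0, terminating the sum). Summing: v_31(246!) = 7 = 7.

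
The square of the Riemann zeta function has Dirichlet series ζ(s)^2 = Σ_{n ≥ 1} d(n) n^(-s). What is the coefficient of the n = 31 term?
d(31) = 2

ζ(s)^2 = (Σ 1/m^s)(Σ 1/k^s). The coefficient of 1/n^s in the product is the number of ordered pairs (m, k) with mk = n, which equals d(n). For n = 31, divisors are [1, 31], so d(31) = 2.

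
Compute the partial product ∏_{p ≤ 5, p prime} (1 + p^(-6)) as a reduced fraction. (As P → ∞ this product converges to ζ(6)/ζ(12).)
∏ = 7414537/7290000

The primes p ≤ 5 are [2, 3, 5]. For each, (1 + 1/p^6) = (p^6 + 1)/p^6. Multiplying these fractions over p ∈ [2, 3, 5] gives 7414537/7290000. (In the limit P → ∞ this tends to ζ(6)/ζ(12).)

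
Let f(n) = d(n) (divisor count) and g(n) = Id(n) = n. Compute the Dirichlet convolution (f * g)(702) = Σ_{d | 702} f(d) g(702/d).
(d * Id)(702) = 3480

Divisors of 702: [1, 2, 3, 6, 9, 13, 18, 26, 27, 39, 54, 78, 117, 234, 351, 702]. For each d | 702:
  d = 1: d(1) · Id(702/1) = 1 · 702 = 702
  d = 2: d(2) · Id(702/2) = 2 · 351 = 702
  d = 3: d(3) · Id(702/3) = 2 · 234 = 468
  d = 6: d(6) · Id(702/6) = 4 · 117 = 468
  d = 9: d(9) · Id(702/9) = 3 · 78 = 234
  d = 13: d(13) · Id(702/13) = 2 · 54 = 108
  d = 18: d(18) · Id(702/18) = 6 · 39 = 234
  d = 26: d(26) · Id(702/26) = 4 · 27 = 108
  d = 27: d(27) · Id(702/27) = 4 · 26 = 104
  d = 39: d(39) · Id(702/39) = 4 · 18 = 72
  d = 54: d(54) · Id(702/54) = 8 · 13 = 104
  d = 78: d(78) · Id(702/78) = 8 · 9 = 72
  d = 117: d(117) · Id(702/117) = 6 · 6 = 36
  d = 234: d(234) · Id(702/234) = 12 · 3 = 36
  d = 351: d(351) · Id(702/351) = 8 · 2 = 16
  d = 702: d(702) · Id(702/702) = 16 · 1 = 16
Summing: (d * Id)(702) = 702 + 702 + 468 + 468 + 234 + 108 + 234 + 108 + 104 + 72 + 104 + 72 + 36 + 36 + 16 + 16 = 3480.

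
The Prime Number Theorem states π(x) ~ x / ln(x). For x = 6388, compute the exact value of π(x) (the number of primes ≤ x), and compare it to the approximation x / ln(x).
π(6388) = 832;  x/ln(x) ≈ 729.04;  relative error ≈ 12.37%.

Directly count primes up to 6388: π(6388) = 832. The PNT approximation gives 6388/ln(6388) ≈ 6388/8.76218 ≈ 729.04. Relative error (π(x) − x/ln(x)) / π(x) ≈ 12.37%; the approximation is known to undercount slightly (Li(x) is a better estimate).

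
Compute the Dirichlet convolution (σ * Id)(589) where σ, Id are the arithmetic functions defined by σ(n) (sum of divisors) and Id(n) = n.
(σ * Id)(589) = 2457

Divisors of 589: [1, 19, 31, 589]. For each d | 589:
  d = 1: σ(1) · Id(589/1) = 1 · 589 = 589
  d = 19: σ(19) · Id(589/19) = 20 · 31 = 620
  d = 31: σ(31) · Id(589/31) = 32 · 19 = 608
  d = 589: σ(589) · Id(589/589) = 640 · 1 = 640
Summing: (σ * Id)(589) = 589 + 620 + 608 + 640 = 2457.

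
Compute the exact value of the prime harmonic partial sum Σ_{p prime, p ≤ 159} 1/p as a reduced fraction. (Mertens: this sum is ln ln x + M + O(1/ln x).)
Σ 1/p = 67195167335560670940823020383181530154843058347995389615845419/35375166993717494840635767087951744212057570647889977422429870

π(159) = 37, so the primes ≤ 159 are [2, 3, 5, 7, 11, 13, 17, 19, 23, 29, 31, 37, 41, 43, 47, 53, 59, 61, 67, 71, 73, 79, 83, 89, 97, 101, 103, 107, 109, 113, 127, 131, 137, 139, 149, 151, 157]. Summing 1/p over these primes: 67195167335560670940823020383181530154843058347995389615845419/35375166993717494840635767087951744212057570647889977422429870 ≈ 1.8995. Mertens estimate ln ln(159) + 0.2615 ≈ 1.8846.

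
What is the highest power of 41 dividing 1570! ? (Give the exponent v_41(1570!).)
v_41(1570!) = 38

Legendre's formula: v_p(n!) = Σ_{k ≥ 1} ⌊n / p^k⌋. For p = 41, n = 1570, the terms are:
  ⌊1570/41^1⌋ = ⌊1570/41⌋ = 38
(the next term ⌊1570/41^2⌋ = 0, terminating the sum). Summing: v_41(1570!) = 38 = 38.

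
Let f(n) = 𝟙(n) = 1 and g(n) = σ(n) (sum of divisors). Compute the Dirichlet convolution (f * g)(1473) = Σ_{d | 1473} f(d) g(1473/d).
(𝟙 * σ)(1473) = 2465

Divisors of 1473: [1, 3, 491, 1473]. For each d | 1473:
  d = 1: 𝟙(1) · σ(1473/1) = 1 · 1968 = 1968
  d = 3: 𝟙(3) · σ(1473/3) = 1 · 492 = 492
  d = 491: 𝟙(491) · σ(1473/491) = 1 · 4 = 4
  d = 1473: 𝟙(1473) · σ(1473/1473) = 1 · 1 = 1
Summing: (𝟙 * σ)(1473) = 1968 + 492 + 4 + 1 = 2465.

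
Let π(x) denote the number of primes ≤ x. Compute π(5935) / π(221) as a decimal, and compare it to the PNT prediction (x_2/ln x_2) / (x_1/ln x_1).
π(5935)/π(221) = 779/47 ≈ 16.5745;  PNT prediction ≈ 16.6849.

π(221) = 47 and π(5935) = 779, so π(5935)/π(221) ≈ 16.5745. The PNT-predicted ratio is (5935/ln(5935)) / (221/ln(221)) ≈ 16.6849. The two agree to within a few percent, as expected.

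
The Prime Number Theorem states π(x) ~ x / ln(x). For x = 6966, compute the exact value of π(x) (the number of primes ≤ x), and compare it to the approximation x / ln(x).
π(6966) = 894;  x/ln(x) ≈ 787.23;  relative error ≈ 11.94%.

Directly count primes up to 6966: π(6966) = 894. The PNT approximation gives 6966/ln(6966) ≈ 6966/8.84880 ≈ 787.23. Relative error (π(x) − x/ln(x)) / π(x) ≈ 11.94%; the approximation is known to undercount slightly (Li(x) is a better estimate).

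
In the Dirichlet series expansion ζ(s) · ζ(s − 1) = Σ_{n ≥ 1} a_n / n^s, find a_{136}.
σ(136) = 270

In the product (Σ m^0/m^s)(Σ k / k^s) = Σ (Σ_{d | n} d) / n^s, the coefficient of 1/n^s is σ(n) = Σ_{d | n} d. For n = 136, divisors are [1, 2, 4, 8, 17, 34, 68, 136]; summing: σ(136) = 270.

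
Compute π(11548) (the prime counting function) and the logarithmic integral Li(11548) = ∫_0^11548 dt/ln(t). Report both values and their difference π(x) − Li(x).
π(11548) = 1390;  Li(11548) ≈ 1412.88;  π(x) − Li(x) ≈ -22.88.

Direct count of primes ≤ 11548 gives π(11548) = 1390. Numerical evaluation of the logarithmic integral gives Li(11548) ≈ 1412.88. The difference π(x) − Li(x) ≈ -22.88 is typically negative for small/moderate x (Li(x) overestimates), though Littlewood's theorem shows this sign changes infinitely often.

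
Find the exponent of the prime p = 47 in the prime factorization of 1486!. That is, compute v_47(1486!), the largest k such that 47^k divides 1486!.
v_47(1486!) = 31

Legendre's formula: v_p(n!) = Σ_{k ≥ 1} ⌊n / p^k⌋. For p = 47, n = 1486, the terms are:
  ⌊1486/47^1⌋ = ⌊1486/47⌋ = 31
(the next term ⌊1486/47^2⌋ = 0, terminating the sum). Summing: v_47(1486!) = 31 = 31.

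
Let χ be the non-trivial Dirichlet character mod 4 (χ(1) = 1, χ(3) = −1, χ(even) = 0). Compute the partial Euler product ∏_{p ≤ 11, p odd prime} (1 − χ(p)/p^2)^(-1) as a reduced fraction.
∏ = 17787/19520

The odd primes p ≤ 11 are [3, 5, 7, 11]. For each, χ(p) = 1 if p ≡ 1 mod 4, χ(p) = −1 if p ≡ 3 mod 4. Taking (1 − χ(p)/p^2)^(-1) = p^2/(p^2 − χ(p)): (1 − (-1)/3^2)^(-1) · (1 − (1)/5^2)^(-1) · (1 − (-1)/7^2)^(-1) · (1 − (-1)/11^2)^(-1) = 17787/19520.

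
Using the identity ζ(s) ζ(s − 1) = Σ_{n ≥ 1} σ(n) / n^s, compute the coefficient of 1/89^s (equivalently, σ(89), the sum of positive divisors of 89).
σ(89) = 90

In the product (Σ m^0/m^s)(Σ k / k^s) = Σ (Σ_{d | n} d) / n^s, the coefficient of 1/n^s is σ(n) = Σ_{d | n} d. For n = 89, divisors are [1, 89]; summing: σ(89) = 90.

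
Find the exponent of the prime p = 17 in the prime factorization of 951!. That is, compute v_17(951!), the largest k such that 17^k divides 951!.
v_17(951!) = 58

Legendre's formula: v_p(n!) = Σ_{k ≥ 1} ⌊n / p^k⌋. For p = 17, n = 951, the terms are:
  ⌊951/17^1⌋ = ⌊951/17⌋ = 55
  ⌊951/17^2⌋ = ⌊951/289⌋ = 3
(the next term ⌊951/17^3⌋ = 0, terminating the sum). Summing: v_17(951!) = 55 + 3 = 58.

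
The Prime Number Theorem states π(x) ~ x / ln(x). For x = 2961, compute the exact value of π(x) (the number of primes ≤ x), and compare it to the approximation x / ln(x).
π(2961) = 426;  x/ln(x) ≈ 370.44;  relative error ≈ 13.04%.

Directly count primes up to 2961: π(2961) = 426. The PNT approximation gives 2961/ln(2961) ≈ 2961/7.99328 ≈ 370.44. Relative error (π(x) − x/ln(x)) / π(x) ≈ 13.04%; the approximation is known to undercount slightly (Li(x) is a better estimate).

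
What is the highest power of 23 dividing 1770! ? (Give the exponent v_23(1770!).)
v_23(1770!) = 79

Legendre's formula: v_p(n!) = Σ_{k ≥ 1} ⌊n / p^k⌋. For p = 23, n = 1770, the terms are:
  ⌊1770/23^1⌋ = ⌊1770/23⌋ = 76
  ⌊1770/23^2⌋ = ⌊1770/529⌋ = 3
(the next term ⌊1770/23^3⌋ = 0, terminating the sum). Summing: v_23(1770!) = 76 + 3 = 79.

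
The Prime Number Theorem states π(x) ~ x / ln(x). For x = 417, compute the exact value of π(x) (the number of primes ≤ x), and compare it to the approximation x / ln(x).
π(417) = 80;  x/ln(x) ≈ 69.12;  relative error ≈ 13.60%.

Directly count primes up to 417: π(417) = 80. The PNT approximation gives 417/ln(417) ≈ 417/6.03309 ≈ 69.12. Relative error (π(x) − x/ln(x)) / π(x) ≈ 13.60%; the approximation is known to undercount slightly (Li(x) is a better estimate).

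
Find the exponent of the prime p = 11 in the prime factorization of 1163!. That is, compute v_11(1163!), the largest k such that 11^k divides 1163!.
v_11(1163!) = 114

Legendre's formula: v_p(n!) = Σ_{k ≥ 1} ⌊n / p^k⌋. For p = 11, n = 1163, the terms are:
  ⌊1163/11^1⌋ = ⌊1163/11⌋ = 105
  ⌊1163/11^2⌋ = ⌊1163/121⌋ = 9
(the next term ⌊1163/11^3⌋ = 0, terminating the sum). Summing: v_11(1163!) = 105 + 9 = 114.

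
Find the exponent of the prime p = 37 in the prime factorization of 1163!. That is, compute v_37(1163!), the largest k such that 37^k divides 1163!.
v_37(1163!) = 31

Legendre's formula: v_p(n!) = Σ_{k ≥ 1} ⌊n / p^k⌋. For p = 37, n = 1163, the terms are:
  ⌊1163/37^1⌋ = ⌊1163/37⌋ = 31
(the next term ⌊1163/37^2⌋ = 0, terminating the sum). Summing: v_37(1163!) = 31 = 31.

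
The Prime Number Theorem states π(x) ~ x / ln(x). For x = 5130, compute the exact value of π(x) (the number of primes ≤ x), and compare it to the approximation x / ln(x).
π(5130) = 685;  x/ln(x) ≈ 600.50;  relative error ≈ 12.34%.

Directly count primes up to 5130: π(5130) = 685. The PNT approximation gives 5130/ln(5130) ≈ 5130/8.54286 ≈ 600.50. Relative error (π(x) − x/ln(x)) / π(x) ≈ 12.34%; the approximation is known to undercount slightly (Li(x) is a better estimate).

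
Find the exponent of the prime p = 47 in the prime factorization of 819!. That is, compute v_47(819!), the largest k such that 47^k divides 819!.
v_47(819!) = 17

Legendre's formula: v_p(n!) = Σ_{k ≥ 1} ⌊n / p^k⌋. For p = 47, n = 819, the terms are:
  ⌊819/47^1⌋ = ⌊819/47⌋ = 17
(the next term ⌊819/47^2⌋ = 0, terminating the sum). Summing: v_47(819!) = 17 = 17.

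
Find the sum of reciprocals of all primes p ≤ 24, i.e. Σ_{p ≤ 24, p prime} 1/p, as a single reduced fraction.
Σ 1/p = 334406399/223092870

π(24) = 9, so the primes ≤ 24 are [2, 3, 5, 7, 11, 13, 17, 19, 23]. Summing 1/p over these primes: 334406399/223092870 ≈ 1.4990. Mertens estimate ln ln(24) + 0.2615 ≈ 1.4178.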